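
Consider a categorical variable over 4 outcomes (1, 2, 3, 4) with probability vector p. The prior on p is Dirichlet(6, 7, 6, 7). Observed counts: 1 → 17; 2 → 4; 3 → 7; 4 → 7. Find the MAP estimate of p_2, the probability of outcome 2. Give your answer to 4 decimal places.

The posterior is Dirichlet(αᵢ + nᵢ) = Dirichlet(23, 11, 13, 14).
For a Dirichlet(a₁,…,a_K) with all aᵢ > 1, the mode has j-th component (aⱼ − 1)/(Σaᵢ − K).
Here Σaᵢ = 61 and K = 4, so p_2 = (11 − 1)/(61 − 4) = 10/57 ≈ 0.1754.

MAP estimate: 0.1754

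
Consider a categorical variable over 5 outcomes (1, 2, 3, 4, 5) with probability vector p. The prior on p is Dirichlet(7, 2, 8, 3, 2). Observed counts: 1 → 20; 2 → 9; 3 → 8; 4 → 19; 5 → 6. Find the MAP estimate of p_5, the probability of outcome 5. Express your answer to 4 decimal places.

MAP estimate: 0.0886

The posterior is Dirichlet(αᵢ + nᵢ) = Dirichlet(27, 11, 16, 22, 8).
For a Dirichlet(a₁,…,a_K) with all aᵢ > 1, the mode has j-th component (aⱼ − 1)/(Σaᵢ − K).
Here Σaᵢ = 84 and K = 5, so p_5 = (8 − 1)/(84 − 5) = 7/79 ≈ 0.0886.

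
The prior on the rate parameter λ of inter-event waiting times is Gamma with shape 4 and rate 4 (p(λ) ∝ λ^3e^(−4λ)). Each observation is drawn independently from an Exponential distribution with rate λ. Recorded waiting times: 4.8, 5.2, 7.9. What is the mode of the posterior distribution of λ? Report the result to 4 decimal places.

The Exponential(rate=λ) likelihood is ∝ λ^n e^(−λΣtᵢ). Here n = 3 and Σtᵢ = 4.8 + 5.2 + 7.9 = 17.9.
Posterior ∝ λ^3e^(−4λ) · λ^3e^(−17.9λ) = λ^6e^(−21.9λ), i.e. Gamma(7, 21.9).
Mode = (a−1)/b = 6/21.9 ≈ 0.2740.

λ̂_MAP = 0.2740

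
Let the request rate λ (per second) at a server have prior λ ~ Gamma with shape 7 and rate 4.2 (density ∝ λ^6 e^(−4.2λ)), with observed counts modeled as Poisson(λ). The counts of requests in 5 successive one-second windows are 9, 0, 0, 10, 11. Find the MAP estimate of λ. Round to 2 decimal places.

Σxᵢ = 9+0+0+10+11 = 30, with n = 5.
Posterior ∝ λ^6e^(−4.2λ) · λ^30e^(−5λ) = λ^36e^(−9.2λ), i.e. Gamma(shape=37, rate=9.2).
The mode of a Gamma(a, b) with a ≥ 1 (shape–rate) is (a−1)/b = 36/9.2 ≈ 3.91.

λ̂_MAP = 3.91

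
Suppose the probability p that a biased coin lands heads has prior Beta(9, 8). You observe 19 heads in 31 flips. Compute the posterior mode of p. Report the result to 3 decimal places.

p̂_MAP = 0.587

Prior: Beta(9, 8).
Data: 19 successes in 31 trials. The binomial likelihood contributes p^19(1−p)^12, so the posterior is Beta(9+19, 8+12) = Beta(28, 20).
For Beta(a, b) with a, b > 1 the mode is (a−1)/(a+b−2) = 27/46 ≈ 0.587.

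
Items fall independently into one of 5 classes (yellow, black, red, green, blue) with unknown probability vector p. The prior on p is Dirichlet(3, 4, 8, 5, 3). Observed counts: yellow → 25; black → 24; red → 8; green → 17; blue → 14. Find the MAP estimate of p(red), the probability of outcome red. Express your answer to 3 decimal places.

The posterior is Dirichlet(αᵢ + nᵢ) = Dirichlet(28, 28, 16, 22, 17).
For a Dirichlet(a₁,…,a_K) with all aᵢ > 1, the mode has j-th component (aⱼ − 1)/(Σaᵢ − K).
Here Σaᵢ = 111 and K = 5, so p(red) = (16 − 1)/(111 − 5) = 15/106 ≈ 0.142.

MAP estimate of p(red) = 0.142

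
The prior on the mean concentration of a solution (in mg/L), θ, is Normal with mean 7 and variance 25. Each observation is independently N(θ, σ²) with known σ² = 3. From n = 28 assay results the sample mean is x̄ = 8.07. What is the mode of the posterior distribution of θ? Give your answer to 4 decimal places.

n = 28, x̄ = 8.07.
For a Normal prior and Normal likelihood with known variance, the posterior is Normal; its mode equals its mean, the precision-weighted average.
Prior precision 1/σ₀² = 1/25 = 0.04; data precision n/σ² = 28/3.
θ̂ = (0.04·7 + (28/3)·8.07) / (0.04 + 28/3) = 75.6/(703/75) = 5670/703 ≈ 8.0654.

θ̂_MAP = 8.0654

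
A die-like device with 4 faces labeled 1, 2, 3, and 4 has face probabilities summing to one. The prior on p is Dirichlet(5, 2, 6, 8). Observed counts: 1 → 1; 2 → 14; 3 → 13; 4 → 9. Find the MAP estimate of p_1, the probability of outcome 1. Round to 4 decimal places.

The posterior is Dirichlet(αᵢ + nᵢ) = Dirichlet(6, 16, 19, 17).
For a Dirichlet(a₁,…,a_K) with all aᵢ > 1, the mode has j-th component (aⱼ − 1)/(Σaᵢ − K).
Here Σaᵢ = 58 and K = 4, so p_1 = (6 − 1)/(58 − 4) = 5/54 ≈ 0.0926.

MAP estimate: 0.0926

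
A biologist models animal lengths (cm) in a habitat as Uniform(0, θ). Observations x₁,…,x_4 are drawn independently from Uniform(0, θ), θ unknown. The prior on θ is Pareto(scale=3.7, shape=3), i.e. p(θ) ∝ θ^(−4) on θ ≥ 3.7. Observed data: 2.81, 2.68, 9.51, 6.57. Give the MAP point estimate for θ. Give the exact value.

The Uniform(0, θ) likelihood is θ^(−n) for θ ≥ max(xᵢ), zero otherwise. Here max(xᵢ) = 9.51.
Posterior ∝ θ^(−4) · θ^(−4) = θ^(−8) on θ ≥ max(3.7, 9.51) = 9.51.
This density is strictly decreasing in θ, so the posterior mode lies at the lower boundary of the support.

θ̂_MAP = 9.51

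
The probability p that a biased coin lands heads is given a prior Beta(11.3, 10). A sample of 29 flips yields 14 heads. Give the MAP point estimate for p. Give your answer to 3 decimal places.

Prior: Beta(11.3, 10).
Data: 14 successes in 29 trials. The binomial likelihood contributes p^14(1−p)^15, so the posterior is Beta(11.3+14, 10+15) = Beta(25.3, 25).
For Beta(a, b) with a, b > 1 the mode is (a−1)/(a+b−2) = 24.3/48.3 ≈ 0.503.

p̂_MAP = 0.503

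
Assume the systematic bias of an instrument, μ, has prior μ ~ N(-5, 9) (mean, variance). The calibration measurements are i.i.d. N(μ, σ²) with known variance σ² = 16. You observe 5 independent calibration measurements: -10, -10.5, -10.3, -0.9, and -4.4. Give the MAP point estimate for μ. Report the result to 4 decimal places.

n = 5; x̄ = ((-10) + (-10.5) + (-10.3) + (-0.9) + (-4.4))/5 = -36.1/5 = -7.22.
For a Normal prior and Normal likelihood with known variance, the posterior is Normal; its mode equals its mean, the precision-weighted average.
Prior precision 1/σ₀² = 1/9; data precision n/σ² = 5/16 = 0.3125.
μ̂ = ((1/9)·(-5) + 0.3125·(-7.22)) / (1/9 + 0.3125) = (-4049/1440)/(61/144) = -4049/610 ≈ -6.6377.

μ̂_MAP = -6.6377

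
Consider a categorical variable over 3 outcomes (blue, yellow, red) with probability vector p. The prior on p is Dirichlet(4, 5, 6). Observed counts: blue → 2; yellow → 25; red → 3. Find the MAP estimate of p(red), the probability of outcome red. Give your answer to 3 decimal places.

The posterior is Dirichlet(αᵢ + nᵢ) = Dirichlet(6, 30, 9).
For a Dirichlet(a₁,…,a_K) with all aᵢ > 1, the mode has j-th component (aⱼ − 1)/(Σaᵢ − K).
Here Σaᵢ = 45 and K = 3, so p(red) = (9 − 1)/(45 − 3) = 8/42 ≈ 0.190.

MAP estimate of p(red) = 0.190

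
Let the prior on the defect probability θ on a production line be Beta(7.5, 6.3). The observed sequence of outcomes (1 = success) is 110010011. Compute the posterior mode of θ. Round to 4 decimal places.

θ̂_MAP = 0.5529

Prior: Beta(7.5, 6.3).
Data: 5 successes in 9 trials (from the sequence). The binomial likelihood contributes θ^5(1−θ)^4, so the posterior is Beta(7.5+5, 6.3+4) = Beta(12.5, 10.3).
For Beta(a, b) with a, b > 1 the mode is (a−1)/(a+b−2) = 11.5/20.8 ≈ 0.5529.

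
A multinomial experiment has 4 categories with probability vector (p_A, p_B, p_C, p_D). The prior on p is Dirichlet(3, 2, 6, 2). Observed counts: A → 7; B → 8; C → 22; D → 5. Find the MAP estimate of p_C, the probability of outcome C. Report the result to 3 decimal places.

MAP estimate of p_C = 0.529

The posterior is Dirichlet(αᵢ + nᵢ) = Dirichlet(10, 10, 28, 7).
For a Dirichlet(a₁,…,a_K) with all aᵢ > 1, the mode has j-th component (aⱼ − 1)/(Σaᵢ − K).
Here Σaᵢ = 55 and K = 4, so p_C = (28 − 1)/(55 − 4) = 27/51 ≈ 0.529.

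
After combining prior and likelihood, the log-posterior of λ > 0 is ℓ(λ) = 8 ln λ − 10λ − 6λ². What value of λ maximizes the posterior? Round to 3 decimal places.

ℓ'(λ) = 8/λ − 10 − 12λ. Setting this to zero and multiplying by λ: 12λ² + 10λ − 8 = 0.
λ = (−10 + √(10² + 4·12·8)) / (2·12) = (−10 + √484) / 24 = (−10 + 22)/24 = 1/2.
ℓ''(λ) = −8/λ² − 12 < 0, confirming a maximum.

λ̂_MAP = 0.500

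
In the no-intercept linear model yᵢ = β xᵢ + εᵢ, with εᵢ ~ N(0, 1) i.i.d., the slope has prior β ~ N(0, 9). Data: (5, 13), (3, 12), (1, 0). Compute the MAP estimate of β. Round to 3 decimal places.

log p(β | y) = −Σ(yᵢ − βxᵢ)²/(2·1) − β²/(2·9) + const.
Setting the derivative to zero: Σxᵢ(yᵢ − βxᵢ)/1 − β/9 = 0, so β = Σxᵢyᵢ / (Σxᵢ² + σ²/τ²).
Σxᵢyᵢ = 5·13 + 3·12 + 1·0 = 101; Σxᵢ² = 35; σ²/τ² = 1/9.
β̂_MAP = 101 / (35 + 1/9) = 101/(316/9) = 909/316 ≈ 2.877.

β̂_MAP = 2.877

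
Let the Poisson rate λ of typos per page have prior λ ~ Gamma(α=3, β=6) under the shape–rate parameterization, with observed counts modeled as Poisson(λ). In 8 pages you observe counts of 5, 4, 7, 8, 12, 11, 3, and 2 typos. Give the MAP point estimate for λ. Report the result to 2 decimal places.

Σxᵢ = 5+4+7+8+12+11+3+2 = 52, with n = 8.
Posterior ∝ λ^2e^(−6λ) · λ^52e^(−8λ) = λ^54e^(−14λ), i.e. Gamma(shape=55, rate=14).
The mode of a Gamma(a, b) with a ≥ 1 (shape–rate) is (a−1)/b = 54/14 ≈ 3.86.

λ̂_MAP = 3.86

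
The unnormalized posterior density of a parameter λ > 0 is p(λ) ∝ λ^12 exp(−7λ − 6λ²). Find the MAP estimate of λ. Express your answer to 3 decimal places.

ℓ'(λ) = 12/λ − 7 − 12λ. Setting this to zero and multiplying by λ: 12λ² + 7λ − 12 = 0.
λ = (−7 + √(7² + 4·12·12)) / (2·12) = (−7 + √625) / 24 = (−7 + 25)/24 = 3/4.
ℓ''(λ) = −12/λ² − 12 < 0, confirming a maximum.

λ̂_MAP = 0.750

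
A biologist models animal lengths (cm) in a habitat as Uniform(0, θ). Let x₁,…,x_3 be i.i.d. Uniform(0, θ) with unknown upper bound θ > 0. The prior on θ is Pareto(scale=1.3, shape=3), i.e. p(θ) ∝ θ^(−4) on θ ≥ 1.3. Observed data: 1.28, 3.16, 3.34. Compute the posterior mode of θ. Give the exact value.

The Uniform(0, θ) likelihood is θ^(−n) for θ ≥ max(xᵢ), zero otherwise. Here max(xᵢ) = 3.34.
Posterior ∝ θ^(−4) · θ^(−3) = θ^(−7) on θ ≥ max(1.3, 3.34) = 3.34.
This density is strictly decreasing in θ, so the posterior mode lies at the lower boundary of the support.

θ̂_MAP = 3.34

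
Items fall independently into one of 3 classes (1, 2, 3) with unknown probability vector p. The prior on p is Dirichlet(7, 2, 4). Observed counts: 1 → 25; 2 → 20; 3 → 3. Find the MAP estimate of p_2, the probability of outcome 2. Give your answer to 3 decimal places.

The posterior is Dirichlet(αᵢ + nᵢ) = Dirichlet(32, 22, 7).
For a Dirichlet(a₁,…,a_K) with all aᵢ > 1, the mode has j-th component (aⱼ − 1)/(Σaᵢ − K).
Here Σaᵢ = 61 and K = 3, so p_2 = (22 − 1)/(61 − 3) = 21/58 ≈ 0.362.

MAP estimate: 0.362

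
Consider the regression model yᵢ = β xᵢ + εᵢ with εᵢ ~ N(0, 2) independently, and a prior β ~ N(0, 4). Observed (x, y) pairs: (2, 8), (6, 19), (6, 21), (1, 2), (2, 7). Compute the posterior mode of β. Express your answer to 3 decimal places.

β̂_MAP = 3.337

log p(β | y) = −Σ(yᵢ − βxᵢ)²/(2·2) − β²/(2·4) + const.
Setting the derivative to zero: Σxᵢ(yᵢ − βxᵢ)/2 − β/4 = 0, so β = Σxᵢyᵢ / (Σxᵢ² + σ²/τ²).
Σxᵢyᵢ = 2·8 + 6·19 + 6·21 + 1·2 + 2·7 = 272; Σxᵢ² = 81; σ²/τ² = 0.5.
β̂_MAP = 272 / (81 + 0.5) = 272/81.5 ≈ 3.337.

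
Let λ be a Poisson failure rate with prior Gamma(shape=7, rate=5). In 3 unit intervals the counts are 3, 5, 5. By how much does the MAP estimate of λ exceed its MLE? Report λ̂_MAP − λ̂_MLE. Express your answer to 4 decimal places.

MAP − MLE = -1.9583

Σxᵢ = 13. Posterior is Gamma(20, 8); MAP = (20−1)/8 = 19/8 ≈ 2.37500.
MLE = x̄ = 13/3 ≈ 4.33333.
Difference = 19/8 − 13/3 = -47/24 ≈ -1.9583.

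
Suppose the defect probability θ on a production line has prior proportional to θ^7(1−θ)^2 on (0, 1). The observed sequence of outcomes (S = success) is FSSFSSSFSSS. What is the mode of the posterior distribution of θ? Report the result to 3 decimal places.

θ̂_MAP = 0.750

The prior density ∝ θ^7(1−θ)^2 is the kernel of Beta(8, 3).
Data: 8 successes in 11 trials (from the sequence). The binomial likelihood contributes θ^8(1−θ)^3, so the posterior is Beta(8+8, 3+3) = Beta(16, 6).
For Beta(a, b) with a, b > 1 the mode is (a−1)/(a+b−2) = 15/20 ≈ 0.750.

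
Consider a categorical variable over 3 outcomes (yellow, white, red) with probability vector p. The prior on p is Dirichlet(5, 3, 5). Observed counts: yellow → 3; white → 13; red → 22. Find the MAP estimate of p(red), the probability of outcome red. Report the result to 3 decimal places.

The posterior is Dirichlet(αᵢ + nᵢ) = Dirichlet(8, 16, 27).
For a Dirichlet(a₁,…,a_K) with all aᵢ > 1, the mode has j-th component (aⱼ − 1)/(Σaᵢ − K).
Here Σaᵢ = 51 and K = 3, so p(red) = (27 − 1)/(51 − 3) = 26/48 ≈ 0.542.

MAP estimate of p(red) = 0.542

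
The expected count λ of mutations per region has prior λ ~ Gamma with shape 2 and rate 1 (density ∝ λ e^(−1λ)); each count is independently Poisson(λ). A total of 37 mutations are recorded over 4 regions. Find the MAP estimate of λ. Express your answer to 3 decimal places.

Σxᵢ = 37, n = 4.
Posterior ∝ λe^(−1λ) · λ^37e^(−4λ) = λ^38e^(−5λ), i.e. Gamma(shape=39, rate=5).
The mode of a Gamma(a, b) with a ≥ 1 (shape–rate) is (a−1)/b = 38/5 ≈ 7.600.

λ̂_MAP = 7.600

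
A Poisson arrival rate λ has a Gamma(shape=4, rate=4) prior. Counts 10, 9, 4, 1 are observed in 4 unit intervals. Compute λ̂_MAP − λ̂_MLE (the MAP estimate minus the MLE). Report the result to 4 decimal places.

MAP − MLE = -2.6250

Σxᵢ = 24. Posterior is Gamma(28, 8); MAP = (28−1)/8 = 27/8 ≈ 3.37500.
MLE = x̄ = 24/4 ≈ 6.00000.
Difference = 27/8 − 24/4 = -21/8 ≈ -2.6250.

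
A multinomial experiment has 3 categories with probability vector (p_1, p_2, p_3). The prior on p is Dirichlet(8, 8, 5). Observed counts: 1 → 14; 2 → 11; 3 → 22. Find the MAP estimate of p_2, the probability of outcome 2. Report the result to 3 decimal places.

The posterior is Dirichlet(αᵢ + nᵢ) = Dirichlet(22, 19, 27).
For a Dirichlet(a₁,…,a_K) with all aᵢ > 1, the mode has j-th component (aⱼ − 1)/(Σaᵢ − K).
Here Σaᵢ = 68 and K = 3, so p_2 = (19 − 1)/(68 − 3) = 18/65 ≈ 0.277.

MAP estimate: 0.277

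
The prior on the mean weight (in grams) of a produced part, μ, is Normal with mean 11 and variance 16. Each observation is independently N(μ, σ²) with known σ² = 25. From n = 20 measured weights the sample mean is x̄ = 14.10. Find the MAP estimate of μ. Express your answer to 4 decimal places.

μ̂_MAP = 13.8754

n = 20, x̄ = 14.10.
For a Normal prior and Normal likelihood with known variance, the posterior is Normal; its mode equals its mean, the precision-weighted average.
Prior precision 1/σ₀² = 1/16 = 0.0625; data precision n/σ² = 20/25 = 0.8.
μ̂ = (0.0625·11 + 0.8·14.1) / (0.0625 + 0.8) = 11.9675/0.8625 = 4787/345 ≈ 13.8754.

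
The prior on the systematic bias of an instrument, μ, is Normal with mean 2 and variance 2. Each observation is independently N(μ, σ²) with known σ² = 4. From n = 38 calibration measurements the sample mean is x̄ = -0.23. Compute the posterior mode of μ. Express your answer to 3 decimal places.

n = 38, x̄ = -0.23.
For a Normal prior and Normal likelihood with known variance, the posterior is Normal; its mode equals its mean, the precision-weighted average.
Prior precision 1/σ₀² = 1/2 = 0.5; data precision n/σ² = 38/4 = 9.5.
μ̂ = (0.5·2 + 9.5·(-0.23)) / (0.5 + 9.5) = (-1.185)/10 = -0.1185 ≈ -0.119.

μ̂_MAP = -0.119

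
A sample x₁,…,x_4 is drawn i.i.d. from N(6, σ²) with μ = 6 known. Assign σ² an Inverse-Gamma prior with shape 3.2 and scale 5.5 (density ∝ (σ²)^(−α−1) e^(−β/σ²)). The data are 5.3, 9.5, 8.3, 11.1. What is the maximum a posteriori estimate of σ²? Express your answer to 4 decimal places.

Sum of squared deviations about the known mean: SS = (5.3−6)² + (9.5−6)² + (8.3−6)² + (11.1−6)² = 44.04.
The Normal likelihood contributes (σ²)^(−n/2) exp(−SS/(2σ²)), so the posterior is Inverse-Gamma(α + n/2, β + SS/2) = Inverse-Gamma(5.2, 27.52).
The mode of Inverse-Gamma(a, b) is b/(a+1) = 27.52/6.2 ≈ 4.4387.

σ̂²_MAP = 4.4387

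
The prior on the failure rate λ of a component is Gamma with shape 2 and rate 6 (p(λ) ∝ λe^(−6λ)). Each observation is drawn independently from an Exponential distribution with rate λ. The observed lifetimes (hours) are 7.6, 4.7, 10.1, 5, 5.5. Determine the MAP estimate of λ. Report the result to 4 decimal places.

The Exponential(rate=λ) likelihood is ∝ λ^n e^(−λΣtᵢ). Here n = 5 and Σtᵢ = 7.6 + 4.7 + 10.1 + 5 + 5.5 = 32.9.
Posterior ∝ λe^(−6λ) · λ^5e^(−32.9λ) = λ^6e^(−38.9λ), i.e. Gamma(7, 38.9).
Mode = (a−1)/b = 6/38.9 ≈ 0.1542.

λ̂_MAP = 0.1542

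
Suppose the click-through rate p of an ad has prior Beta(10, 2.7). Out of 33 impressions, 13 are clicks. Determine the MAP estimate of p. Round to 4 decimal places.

Prior: Beta(10, 2.7).
Data: 13 successes in 33 trials. The binomial likelihood contributes p^13(1−p)^20, so the posterior is Beta(10+13, 2.7+20) = Beta(23, 22.7).
For Beta(a, b) with a, b > 1 the mode is (a−1)/(a+b−2) = 22/43.7 ≈ 0.5034.

p̂_MAP = 0.5034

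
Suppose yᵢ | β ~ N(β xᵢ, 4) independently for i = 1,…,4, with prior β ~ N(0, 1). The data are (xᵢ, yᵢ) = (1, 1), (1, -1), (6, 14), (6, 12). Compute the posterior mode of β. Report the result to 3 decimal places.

β̂_MAP = 2.000

log p(β | y) = −Σ(yᵢ − βxᵢ)²/(2·4) − β²/(2·1) + const.
Setting the derivative to zero: Σxᵢ(yᵢ − βxᵢ)/4 − β/1 = 0, so β = Σxᵢyᵢ / (Σxᵢ² + σ²/τ²).
Σxᵢyᵢ = 1·1 + 1·(-1) + 6·14 + 6·12 = 156; Σxᵢ² = 74; σ²/τ² = 4.
β̂_MAP = 156 / (74 + 4) = 156/78 ≈ 2.000.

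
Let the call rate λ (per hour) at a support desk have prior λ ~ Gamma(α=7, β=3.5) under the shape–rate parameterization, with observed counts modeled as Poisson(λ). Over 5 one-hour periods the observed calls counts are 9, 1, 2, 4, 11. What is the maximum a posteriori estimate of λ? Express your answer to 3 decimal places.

Σxᵢ = 9+1+2+4+11 = 27, with n = 5.
Posterior ∝ λ^6e^(−3.5λ) · λ^27e^(−5λ) = λ^33e^(−8.5λ), i.e. Gamma(shape=34, rate=8.5).
The mode of a Gamma(a, b) with a ≥ 1 (shape–rate) is (a−1)/b = 33/8.5 ≈ 3.882.

λ̂_MAP = 3.882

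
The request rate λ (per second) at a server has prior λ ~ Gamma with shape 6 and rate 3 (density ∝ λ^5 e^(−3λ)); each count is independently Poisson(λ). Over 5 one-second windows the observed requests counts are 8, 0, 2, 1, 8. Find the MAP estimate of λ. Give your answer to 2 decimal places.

Σxᵢ = 8+0+2+1+8 = 19, with n = 5.
Posterior ∝ λ^5e^(−3λ) · λ^19e^(−5λ) = λ^24e^(−8λ), i.e. Gamma(shape=25, rate=8).
The mode of a Gamma(a, b) with a ≥ 1 (shape–rate) is (a−1)/b = 24/8 ≈ 3.00.

λ̂_MAP = 3.00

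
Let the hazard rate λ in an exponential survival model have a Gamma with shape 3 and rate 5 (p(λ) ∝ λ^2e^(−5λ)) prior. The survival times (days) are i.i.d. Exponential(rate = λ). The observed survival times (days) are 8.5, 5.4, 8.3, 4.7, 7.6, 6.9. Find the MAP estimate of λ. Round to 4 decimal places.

The Exponential(rate=λ) likelihood is ∝ λ^n e^(−λΣtᵢ). Here n = 6 and Σtᵢ = 8.5 + 5.4 + 8.3 + 4.7 + 7.6 + 6.9 = 41.4.
Posterior ∝ λ^2e^(−5λ) · λ^6e^(−41.4λ) = λ^8e^(−46.4λ), i.e. Gamma(9, 46.4).
Mode = (a−1)/b = 8/46.4 ≈ 0.1724.

λ̂_MAP = 0.1724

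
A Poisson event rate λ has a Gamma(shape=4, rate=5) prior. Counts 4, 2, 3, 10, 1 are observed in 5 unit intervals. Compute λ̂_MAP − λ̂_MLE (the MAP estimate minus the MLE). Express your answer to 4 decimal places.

MAP − MLE = -1.7000

Σxᵢ = 20. Posterior is Gamma(24, 10); MAP = (24−1)/10 = 23/10 ≈ 2.30000.
MLE = x̄ = 20/5 ≈ 4.00000.
Difference = 23/10 − 20/5 = -17/10 ≈ -1.7000.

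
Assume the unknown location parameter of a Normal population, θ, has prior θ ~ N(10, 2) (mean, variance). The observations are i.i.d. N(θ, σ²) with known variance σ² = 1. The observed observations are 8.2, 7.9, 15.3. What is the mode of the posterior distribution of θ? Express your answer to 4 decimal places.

θ̂_MAP = 10.4000

n = 3; x̄ = (8.2 + 7.9 + 15.3)/3 = 31.4/3 = 157/15 ≈ 10.4667.
For a Normal prior and Normal likelihood with known variance, the posterior is Normal; its mode equals its mean, the precision-weighted average.
Prior precision 1/σ₀² = 1/2 = 0.5; data precision n/σ² = 3/1 = 3.
θ̂ = (0.5·10 + 3·(157/15)) / (0.5 + 3) = 36.4/3.5 = 10.4000.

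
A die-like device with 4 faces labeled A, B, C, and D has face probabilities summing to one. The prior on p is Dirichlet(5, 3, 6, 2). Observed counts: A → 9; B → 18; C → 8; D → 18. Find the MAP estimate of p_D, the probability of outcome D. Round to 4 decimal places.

MAP estimate of p_D = 0.2923

The posterior is Dirichlet(αᵢ + nᵢ) = Dirichlet(14, 21, 14, 20).
For a Dirichlet(a₁,…,a_K) with all aᵢ > 1, the mode has j-th component (aⱼ − 1)/(Σaᵢ − K).
Here Σaᵢ = 69 and K = 4, so p_D = (20 − 1)/(69 − 4) = 19/65 ≈ 0.2923.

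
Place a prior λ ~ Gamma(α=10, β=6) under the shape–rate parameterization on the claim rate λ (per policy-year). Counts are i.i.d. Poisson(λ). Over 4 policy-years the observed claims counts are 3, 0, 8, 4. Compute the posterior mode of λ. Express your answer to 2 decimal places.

Σxᵢ = 3+0+8+4 = 15, with n = 4.
Posterior ∝ λ^9e^(−6λ) · λ^15e^(−4λ) = λ^24e^(−10λ), i.e. Gamma(shape=25, rate=10).
The mode of a Gamma(a, b) with a ≥ 1 (shape–rate) is (a−1)/b = 24/10 ≈ 2.40.

λ̂_MAP = 2.40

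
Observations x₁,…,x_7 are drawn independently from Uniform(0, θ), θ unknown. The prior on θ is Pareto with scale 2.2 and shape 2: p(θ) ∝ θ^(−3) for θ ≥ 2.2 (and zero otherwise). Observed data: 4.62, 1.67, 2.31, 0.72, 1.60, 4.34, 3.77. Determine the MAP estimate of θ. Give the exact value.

The Uniform(0, θ) likelihood is θ^(−n) for θ ≥ max(xᵢ), zero otherwise. Here max(xᵢ) = 4.62.
Posterior ∝ θ^(−3) · θ^(−7) = θ^(−10) on θ ≥ max(2.2, 4.62) = 4.62.
This density is strictly decreasing in θ, so the posterior mode lies at the lower boundary of the support.

θ̂_MAP = 4.62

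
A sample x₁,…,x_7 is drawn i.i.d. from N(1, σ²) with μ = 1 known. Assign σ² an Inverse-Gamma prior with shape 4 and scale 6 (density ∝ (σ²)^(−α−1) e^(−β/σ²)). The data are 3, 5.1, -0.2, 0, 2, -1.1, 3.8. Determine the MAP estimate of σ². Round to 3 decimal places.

σ̂²_MAP = 2.853

Sum of squared deviations about the known mean: SS = (3−1)² + (5.1−1)² + (-0.2−1)² + (0−1)² + (2−1)² + (-1.1−1)² + (3.8−1)² = 36.5.
The Normal likelihood contributes (σ²)^(−n/2) exp(−SS/(2σ²)), so the posterior is Inverse-Gamma(α + n/2, β + SS/2) = Inverse-Gamma(7.5, 24.25).
The mode of Inverse-Gamma(a, b) is b/(a+1) = 24.25/8.5 ≈ 2.853.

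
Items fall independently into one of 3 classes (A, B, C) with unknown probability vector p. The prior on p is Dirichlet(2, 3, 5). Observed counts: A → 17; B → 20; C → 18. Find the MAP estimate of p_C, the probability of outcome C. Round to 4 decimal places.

MAP estimate of p_C = 0.3548

The posterior is Dirichlet(αᵢ + nᵢ) = Dirichlet(19, 23, 23).
For a Dirichlet(a₁,…,a_K) with all aᵢ > 1, the mode has j-th component (aⱼ − 1)/(Σaᵢ − K).
Here Σaᵢ = 65 and K = 3, so p_C = (23 − 1)/(65 − 3) = 22/62 ≈ 0.3548.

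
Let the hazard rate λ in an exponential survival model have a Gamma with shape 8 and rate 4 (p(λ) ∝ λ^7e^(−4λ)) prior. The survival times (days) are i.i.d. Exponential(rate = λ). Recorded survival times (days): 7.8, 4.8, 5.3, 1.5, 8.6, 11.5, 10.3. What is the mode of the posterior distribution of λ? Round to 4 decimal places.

λ̂_MAP = 0.2602

The Exponential(rate=λ) likelihood is ∝ λ^n e^(−λΣtᵢ). Here n = 7 and Σtᵢ = 7.8 + 4.8 + 5.3 + 1.5 + 8.6 + 11.5 + 10.3 = 49.8.
Posterior ∝ λ^7e^(−4λ) · λ^7e^(−49.8λ) = λ^14e^(−53.8λ), i.e. Gamma(15, 53.8).
Mode = (a−1)/b = 14/53.8 ≈ 0.2602.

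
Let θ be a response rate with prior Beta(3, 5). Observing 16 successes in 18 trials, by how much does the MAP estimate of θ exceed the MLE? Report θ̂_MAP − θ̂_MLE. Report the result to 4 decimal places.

Posterior is Beta(19, 7); MAP = (19−1)/(26−2) = 18/24 ≈ 0.75000.
MLE ignores the prior: θ̂_MLE = k/n = 16/18 ≈ 0.88889.
Difference = 18/24 − 16/18 = -5/36 ≈ -0.1389.

MAP − MLE = -0.1389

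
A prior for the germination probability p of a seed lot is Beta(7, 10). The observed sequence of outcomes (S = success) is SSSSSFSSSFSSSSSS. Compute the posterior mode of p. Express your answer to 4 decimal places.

Prior: Beta(7, 10).
Data: 14 successes in 16 trials (from the sequence). The binomial likelihood contributes p^14(1−p)^2, so the posterior is Beta(7+14, 10+2) = Beta(21, 12).
For Beta(a, b) with a, b > 1 the mode is (a−1)/(a+b−2) = 20/31 ≈ 0.6452.

p̂_MAP = 0.6452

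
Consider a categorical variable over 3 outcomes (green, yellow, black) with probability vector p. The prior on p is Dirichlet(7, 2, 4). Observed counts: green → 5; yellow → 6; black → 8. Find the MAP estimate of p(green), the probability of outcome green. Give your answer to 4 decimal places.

MAP estimate of p(green) = 0.3793

The posterior is Dirichlet(αᵢ + nᵢ) = Dirichlet(12, 8, 12).
For a Dirichlet(a₁,…,a_K) with all aᵢ > 1, the mode has j-th component (aⱼ − 1)/(Σaᵢ − K).
Here Σaᵢ = 32 and K = 3, so p(green) = (12 − 1)/(32 − 3) = 11/29 ≈ 0.3793.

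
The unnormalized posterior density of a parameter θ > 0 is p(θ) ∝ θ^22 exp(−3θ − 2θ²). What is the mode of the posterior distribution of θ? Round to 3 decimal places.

θ̂_MAP = 2.000

ℓ'(θ) = 22/θ − 3 − 4θ. Setting this to zero and multiplying by θ: 4θ² + 3θ − 22 = 0.
θ = (−3 + √(3² + 4·4·22)) / (2·4) = (−3 + √361) / 8 = (−3 + 19)/8 = 2.
ℓ''(θ) = −22/θ² − 4 < 0, confirming a maximum.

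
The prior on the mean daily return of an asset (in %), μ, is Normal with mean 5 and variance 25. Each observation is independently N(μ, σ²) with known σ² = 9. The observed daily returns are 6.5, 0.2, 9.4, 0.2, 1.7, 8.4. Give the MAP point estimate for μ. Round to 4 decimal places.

μ̂_MAP = 4.4340

n = 6; x̄ = (6.5 + 0.2 + 9.4 + 0.2 + 1.7 + 8.4)/6 = 26.4/6 = 4.4.
For a Normal prior and Normal likelihood with known variance, the posterior is Normal; its mode equals its mean, the precision-weighted average.
Prior precision 1/σ₀² = 1/25 = 0.04; data precision n/σ² = 6/9 = 2/3.
μ̂ = (0.04·5 + (2/3)·4.4) / (0.04 + 2/3) = (47/15)/(53/75) = 235/53 ≈ 4.4340.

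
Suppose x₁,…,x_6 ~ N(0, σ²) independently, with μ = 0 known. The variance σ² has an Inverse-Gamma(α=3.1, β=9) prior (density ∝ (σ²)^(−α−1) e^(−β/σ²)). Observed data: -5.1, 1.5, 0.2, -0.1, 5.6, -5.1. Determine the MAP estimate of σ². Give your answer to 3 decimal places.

σ̂²_MAP = 7.301

Sum of squared deviations about the known mean: SS = (-5.1−0)² + (1.5−0)² + (0.2−0)² + (-0.1−0)² + (5.6−0)² + (-5.1−0)² = 85.68.
The Normal likelihood contributes (σ²)^(−n/2) exp(−SS/(2σ²)), so the posterior is Inverse-Gamma(α + n/2, β + SS/2) = Inverse-Gamma(6.1, 51.84).
The mode of Inverse-Gamma(a, b) is b/(a+1) = 51.84/7.1 ≈ 7.301.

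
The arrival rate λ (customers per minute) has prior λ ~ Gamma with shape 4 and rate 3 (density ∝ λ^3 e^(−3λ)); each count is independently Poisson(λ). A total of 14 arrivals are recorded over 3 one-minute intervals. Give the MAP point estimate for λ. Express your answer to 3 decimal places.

λ̂_MAP = 2.833

Σxᵢ = 14, n = 3.
Posterior ∝ λ^3e^(−3λ) · λ^14e^(−3λ) = λ^17e^(−6λ), i.e. Gamma(shape=18, rate=6).
The mode of a Gamma(a, b) with a ≥ 1 (shape–rate) is (a−1)/b = 17/6 ≈ 2.833.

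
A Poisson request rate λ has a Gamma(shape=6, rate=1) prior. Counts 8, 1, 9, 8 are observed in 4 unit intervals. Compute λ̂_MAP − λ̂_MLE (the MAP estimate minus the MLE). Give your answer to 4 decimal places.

MAP − MLE = -0.3000

Σxᵢ = 26. Posterior is Gamma(32, 5); MAP = (32−1)/5 = 31/5 ≈ 6.20000.
MLE = x̄ = 26/4 ≈ 6.50000.
Difference = 31/5 − 26/4 = -3/10 ≈ -0.3000.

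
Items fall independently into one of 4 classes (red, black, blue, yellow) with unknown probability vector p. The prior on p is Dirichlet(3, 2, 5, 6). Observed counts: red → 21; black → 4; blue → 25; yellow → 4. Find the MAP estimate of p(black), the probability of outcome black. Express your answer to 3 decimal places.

MAP estimate of p(black) = 0.076

The posterior is Dirichlet(αᵢ + nᵢ) = Dirichlet(24, 6, 30, 10).
For a Dirichlet(a₁,…,a_K) with all aᵢ > 1, the mode has j-th component (aⱼ − 1)/(Σaᵢ − K).
Here Σaᵢ = 70 and K = 4, so p(black) = (6 − 1)/(70 − 4) = 5/66 ≈ 0.076.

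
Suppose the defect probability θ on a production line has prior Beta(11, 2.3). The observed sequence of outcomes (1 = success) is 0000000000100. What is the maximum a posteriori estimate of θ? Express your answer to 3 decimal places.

Prior: Beta(11, 2.3).
Data: 1 success in 13 trials (from the sequence). The binomial likelihood contributes θ(1−θ)^12, so the posterior is Beta(11+1, 2.3+12) = Beta(12, 14.3).
For Beta(a, b) with a, b > 1 the mode is (a−1)/(a+b−2) = 11/24.3 ≈ 0.453.

θ̂_MAP = 0.453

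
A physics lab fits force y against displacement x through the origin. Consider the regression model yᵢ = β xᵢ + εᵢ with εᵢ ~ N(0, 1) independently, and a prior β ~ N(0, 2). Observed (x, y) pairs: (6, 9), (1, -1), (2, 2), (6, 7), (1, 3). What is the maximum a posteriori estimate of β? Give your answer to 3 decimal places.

β̂_MAP = 1.299

log p(β | y) = −Σ(yᵢ − βxᵢ)²/(2·1) − β²/(2·2) + const.
Setting the derivative to zero: Σxᵢ(yᵢ − βxᵢ)/1 − β/2 = 0, so β = Σxᵢyᵢ / (Σxᵢ² + σ²/τ²).
Σxᵢyᵢ = 6·9 + 1·(-1) + 2·2 + 6·7 + 1·3 = 102; Σxᵢ² = 78; σ²/τ² = 0.5.
β̂_MAP = 102 / (78 + 0.5) = 102/78.5 ≈ 1.299.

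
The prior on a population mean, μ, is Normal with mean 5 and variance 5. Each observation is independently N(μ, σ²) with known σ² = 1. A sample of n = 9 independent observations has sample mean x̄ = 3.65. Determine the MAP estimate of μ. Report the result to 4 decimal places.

μ̂_MAP = 3.6793

n = 9, x̄ = 3.65.
For a Normal prior and Normal likelihood with known variance, the posterior is Normal; its mode equals its mean, the precision-weighted average.
Prior precision 1/σ₀² = 1/5 = 0.2; data precision n/σ² = 9/1 = 9.
μ̂ = (0.2·5 + 9·3.65) / (0.2 + 9) = 33.85/9.2 = 677/184 ≈ 3.6793.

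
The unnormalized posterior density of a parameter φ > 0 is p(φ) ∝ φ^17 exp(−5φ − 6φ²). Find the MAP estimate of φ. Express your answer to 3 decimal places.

ℓ'(φ) = 17/φ − 5 − 12φ. Setting this to zero and multiplying by φ: 12φ² + 5φ − 17 = 0.
φ = (−5 + √(5² + 4·12·17)) / (2·12) = (−5 + √841) / 24 = (−5 + 29)/24 = 1.
ℓ''(φ) = −17/φ² − 12 < 0, confirming a maximum.

φ̂_MAP = 1.000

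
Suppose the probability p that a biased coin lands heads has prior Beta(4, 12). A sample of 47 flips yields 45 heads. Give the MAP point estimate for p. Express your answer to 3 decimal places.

Prior: Beta(4, 12).
Data: 45 successes in 47 trials. The binomial likelihood contributes p^45(1−p)^2, so the posterior is Beta(4+45, 12+2) = Beta(49, 14).
For Beta(a, b) with a, b > 1 the mode is (a−1)/(a+b−2) = 48/61 ≈ 0.787.

p̂_MAP = 0.787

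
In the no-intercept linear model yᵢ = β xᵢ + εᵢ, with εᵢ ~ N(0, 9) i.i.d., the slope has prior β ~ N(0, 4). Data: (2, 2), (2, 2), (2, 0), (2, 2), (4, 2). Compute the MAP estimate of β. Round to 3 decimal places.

β̂_MAP = 0.584

log p(β | y) = −Σ(yᵢ − βxᵢ)²/(2·9) − β²/(2·4) + const.
Setting the derivative to zero: Σxᵢ(yᵢ − βxᵢ)/9 − β/4 = 0, so β = Σxᵢyᵢ / (Σxᵢ² + σ²/τ²).
Σxᵢyᵢ = 2·2 + 2·2 + 2·0 + 2·2 + 4·2 = 20; Σxᵢ² = 32; σ²/τ² = 2.25.
β̂_MAP = 20 / (32 + 2.25) = 20/34.25 ≈ 0.584.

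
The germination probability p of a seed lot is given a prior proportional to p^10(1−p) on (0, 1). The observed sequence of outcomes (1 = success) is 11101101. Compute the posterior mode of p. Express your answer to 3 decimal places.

p̂_MAP = 0.842

The prior density ∝ p^10(1−p)^1 is the kernel of Beta(11, 2).
Data: 6 successes in 8 trials (from the sequence). The binomial likelihood contributes p^6(1−p)^2, so the posterior is Beta(11+6, 2+2) = Beta(17, 4).
For Beta(a, b) with a, b > 1 the mode is (a−1)/(a+b−2) = 16/19 ≈ 0.842.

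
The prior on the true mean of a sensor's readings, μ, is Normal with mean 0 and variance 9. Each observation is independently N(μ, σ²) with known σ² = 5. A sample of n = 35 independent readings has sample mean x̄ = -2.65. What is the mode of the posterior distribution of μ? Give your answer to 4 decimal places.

μ̂_MAP = -2.6086

n = 35, x̄ = -2.65.
For a Normal prior and Normal likelihood with known variance, the posterior is Normal; its mode equals its mean, the precision-weighted average.
Prior precision 1/σ₀² = 1/9; data precision n/σ² = 35/5 = 7.
μ̂ = ((1/9)·0 + 7·(-2.65)) / (1/9 + 7) = (-18.55)/(64/9) = -2.60859375 ≈ -2.6086.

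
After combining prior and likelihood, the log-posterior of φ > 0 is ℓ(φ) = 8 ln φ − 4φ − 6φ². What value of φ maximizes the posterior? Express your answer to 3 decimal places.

φ̂_MAP = 0.667

ℓ'(φ) = 8/φ − 4 − 12φ. Setting this to zero and multiplying by φ: 12φ² + 4φ − 8 = 0.
φ = (−4 + √(4² + 4·12·8)) / (2·12) = (−4 + √400) / 24 = (−4 + 20)/24 = 2/3.
ℓ''(φ) = −8/φ² − 12 < 0, confirming a maximum.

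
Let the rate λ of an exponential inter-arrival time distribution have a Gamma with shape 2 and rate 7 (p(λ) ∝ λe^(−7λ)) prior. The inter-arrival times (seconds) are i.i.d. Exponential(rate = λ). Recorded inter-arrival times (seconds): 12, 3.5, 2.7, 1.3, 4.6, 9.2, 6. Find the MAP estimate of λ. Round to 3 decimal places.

The Exponential(rate=λ) likelihood is ∝ λ^n e^(−λΣtᵢ). Here n = 7 and Σtᵢ = 12 + 3.5 + 2.7 + 1.3 + 4.6 + 9.2 + 6 = 39.3.
Posterior ∝ λe^(−7λ) · λ^7e^(−39.3λ) = λ^8e^(−46.3λ), i.e. Gamma(9, 46.3).
Mode = (a−1)/b = 8/46.3 ≈ 0.173.

λ̂_MAP = 0.173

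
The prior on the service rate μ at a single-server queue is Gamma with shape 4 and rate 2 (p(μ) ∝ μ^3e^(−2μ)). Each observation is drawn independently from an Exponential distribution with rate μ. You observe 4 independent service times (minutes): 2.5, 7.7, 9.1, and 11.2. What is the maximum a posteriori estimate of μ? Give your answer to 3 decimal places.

μ̂_MAP = 0.215

The Exponential(rate=μ) likelihood is ∝ μ^n e^(−μΣtᵢ). Here n = 4 and Σtᵢ = 2.5 + 7.7 + 9.1 + 11.2 = 30.5.
Posterior ∝ μ^3e^(−2μ) · μ^4e^(−30.5μ) = μ^7e^(−32.5μ), i.e. Gamma(8, 32.5).
Mode = (a−1)/b = 7/32.5 ≈ 0.215.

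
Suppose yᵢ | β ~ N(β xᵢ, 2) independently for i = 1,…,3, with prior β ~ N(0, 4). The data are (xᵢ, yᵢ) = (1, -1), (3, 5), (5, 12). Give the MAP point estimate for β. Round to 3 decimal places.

log p(β | y) = −Σ(yᵢ − βxᵢ)²/(2·2) − β²/(2·4) + const.
Setting the derivative to zero: Σxᵢ(yᵢ − βxᵢ)/2 − β/4 = 0, so β = Σxᵢyᵢ / (Σxᵢ² + σ²/τ²).
Σxᵢyᵢ = 1·(-1) + 3·5 + 5·12 = 74; Σxᵢ² = 35; σ²/τ² = 0.5.
β̂_MAP = 74 / (35 + 0.5) = 74/35.5 ≈ 2.085.

β̂_MAP = 2.085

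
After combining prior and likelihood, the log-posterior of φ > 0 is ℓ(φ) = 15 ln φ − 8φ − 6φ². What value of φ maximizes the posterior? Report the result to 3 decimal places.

ℓ'(φ) = 15/φ − 8 − 12φ. Setting this to zero and multiplying by φ: 12φ² + 8φ − 15 = 0.
φ = (−8 + √(8² + 4·12·15)) / (2·12) = (−8 + √784) / 24 = (−8 + 28)/24 = 5/6.
ℓ''(φ) = −15/φ² − 12 < 0, confirming a maximum.

φ̂_MAP = 0.833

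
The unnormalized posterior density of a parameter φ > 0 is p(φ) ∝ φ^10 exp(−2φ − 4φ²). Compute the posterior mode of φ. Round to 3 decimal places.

ℓ'(φ) = 10/φ − 2 − 8φ. Setting this to zero and multiplying by φ: 8φ² + 2φ − 10 = 0.
φ = (−2 + √(2² + 4·8·10)) / (2·8) = (−2 + √324) / 16 = (−2 + 18)/16 = 1.
ℓ''(φ) = −10/φ² − 8 < 0, confirming a maximum.

φ̂_MAP = 1.000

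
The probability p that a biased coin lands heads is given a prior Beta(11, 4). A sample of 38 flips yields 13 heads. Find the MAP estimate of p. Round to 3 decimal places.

p̂_MAP = 0.451

Prior: Beta(11, 4).
Data: 13 successes in 38 trials. The binomial likelihood contributes p^13(1−p)^25, so the posterior is Beta(11+13, 4+25) = Beta(24, 29).
For Beta(a, b) with a, b > 1 the mode is (a−1)/(a+b−2) = 23/51 ≈ 0.451.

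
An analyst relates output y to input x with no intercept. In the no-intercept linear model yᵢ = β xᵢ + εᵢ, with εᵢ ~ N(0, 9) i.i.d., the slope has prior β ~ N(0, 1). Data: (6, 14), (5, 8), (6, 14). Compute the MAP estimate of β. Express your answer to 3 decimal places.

β̂_MAP = 1.962

log p(β | y) = −Σ(yᵢ − βxᵢ)²/(2·9) − β²/(2·1) + const.
Setting the derivative to zero: Σxᵢ(yᵢ − βxᵢ)/9 − β/1 = 0, so β = Σxᵢyᵢ / (Σxᵢ² + σ²/τ²).
Σxᵢyᵢ = 6·14 + 5·8 + 6·14 = 208; Σxᵢ² = 97; σ²/τ² = 9.
β̂_MAP = 208 / (97 + 9) = 208/106 ≈ 1.962.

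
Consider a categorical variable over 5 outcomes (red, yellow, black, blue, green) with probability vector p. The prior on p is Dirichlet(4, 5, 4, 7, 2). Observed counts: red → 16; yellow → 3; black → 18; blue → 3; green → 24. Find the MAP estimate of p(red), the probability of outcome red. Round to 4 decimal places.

The posterior is Dirichlet(αᵢ + nᵢ) = Dirichlet(20, 8, 22, 10, 26).
For a Dirichlet(a₁,…,a_K) with all aᵢ > 1, the mode has j-th component (aⱼ − 1)/(Σaᵢ − K).
Here Σaᵢ = 86 and K = 5, so p(red) = (20 − 1)/(86 − 5) = 19/81 ≈ 0.2346.

MAP estimate of p(red) = 0.2346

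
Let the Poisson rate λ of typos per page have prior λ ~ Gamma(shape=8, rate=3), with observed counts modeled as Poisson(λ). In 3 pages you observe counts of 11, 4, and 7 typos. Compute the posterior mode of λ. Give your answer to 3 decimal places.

λ̂_MAP = 4.833

Σxᵢ = 11+4+7 = 22, with n = 3.
Posterior ∝ λ^7e^(−3λ) · λ^22e^(−3λ) = λ^29e^(−6λ), i.e. Gamma(shape=30, rate=6).
The mode of a Gamma(a, b) with a ≥ 1 (shape–rate) is (a−1)/b = 29/6 ≈ 4.833.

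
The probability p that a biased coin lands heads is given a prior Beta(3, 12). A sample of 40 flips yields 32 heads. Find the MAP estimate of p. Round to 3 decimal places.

p̂_MAP = 0.642

Prior: Beta(3, 12).
Data: 32 successes in 40 trials. The binomial likelihood contributes p^32(1−p)^8, so the posterior is Beta(3+32, 12+8) = Beta(35, 20).
For Beta(a, b) with a, b > 1 the mode is (a−1)/(a+b−2) = 34/53 ≈ 0.642.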